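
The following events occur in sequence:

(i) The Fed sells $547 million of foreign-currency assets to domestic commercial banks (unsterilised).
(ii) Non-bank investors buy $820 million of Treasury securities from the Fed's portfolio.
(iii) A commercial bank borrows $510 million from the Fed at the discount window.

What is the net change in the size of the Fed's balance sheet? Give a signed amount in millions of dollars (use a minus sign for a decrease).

Fed balance sheet:
  Assets:      Securities −$820M, Loans to banks +$510M, Foreign assets −$547M
  Liabilities: Bank reserves −$857M
Change in total Fed assets = -$857 million.

-$857 million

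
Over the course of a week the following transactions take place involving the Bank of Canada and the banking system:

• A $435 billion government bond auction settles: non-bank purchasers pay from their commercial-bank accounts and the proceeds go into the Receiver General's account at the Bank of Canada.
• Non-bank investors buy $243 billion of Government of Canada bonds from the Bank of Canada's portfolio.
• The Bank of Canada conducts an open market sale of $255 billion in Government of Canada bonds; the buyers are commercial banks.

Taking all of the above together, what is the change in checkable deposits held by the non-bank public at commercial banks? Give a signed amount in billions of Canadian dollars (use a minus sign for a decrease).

-$678 billion

Government account inflow $435 billion: non-bank counterparties' bank balances fall → −$435B.
Asset sale (to non-banks) $243 billion: non-bank counterparties' bank balances fall → −$243B.
OMO sale (to banks) $255 billion: the counterparty is a bank, so public deposits are unchanged → 0.
Net: −435 − 243 + 0 = -$678 billion.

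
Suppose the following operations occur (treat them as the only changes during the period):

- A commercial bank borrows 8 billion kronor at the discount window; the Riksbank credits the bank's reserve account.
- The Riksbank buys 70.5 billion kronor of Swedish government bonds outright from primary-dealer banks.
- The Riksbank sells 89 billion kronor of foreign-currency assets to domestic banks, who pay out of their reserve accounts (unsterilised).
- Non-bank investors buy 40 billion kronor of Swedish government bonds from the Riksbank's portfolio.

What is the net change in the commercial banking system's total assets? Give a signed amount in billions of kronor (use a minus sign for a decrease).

Riksbank balance sheet:
  Assets:      Securities +30.5B, Loans to banks +8B, Foreign assets −89B
  Liabilities: Bank reserves −50.5B
Commercial banking system:
  Assets:      Reserves at CB −50.5B, Securities −70.5B, Foreign assets +89B
  Liabilities: Checkable deposits −40B, Borrowings from CB +8B
Change in total bank assets = -32 billion.

-32 billion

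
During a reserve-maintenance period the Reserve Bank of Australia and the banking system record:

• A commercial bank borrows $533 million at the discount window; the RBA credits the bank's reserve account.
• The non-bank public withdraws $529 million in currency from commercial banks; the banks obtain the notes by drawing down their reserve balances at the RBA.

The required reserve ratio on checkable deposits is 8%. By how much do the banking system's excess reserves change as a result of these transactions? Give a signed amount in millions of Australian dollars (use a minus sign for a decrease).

Discount-window loan $533 million: reserves +$533M, deposits 0.
Currency withdrawal $529 million: reserves −$529M, deposits −$529M.
Totals: Δreserves = +$4M, Δdeposits = −$529M.
Δrequired reserves = 8% × −$529M = −$42.32M.
Δexcess reserves = Δreserves − Δrequired = +$4M − (−$42.32M) = +$46.32 million.

+$46.32 million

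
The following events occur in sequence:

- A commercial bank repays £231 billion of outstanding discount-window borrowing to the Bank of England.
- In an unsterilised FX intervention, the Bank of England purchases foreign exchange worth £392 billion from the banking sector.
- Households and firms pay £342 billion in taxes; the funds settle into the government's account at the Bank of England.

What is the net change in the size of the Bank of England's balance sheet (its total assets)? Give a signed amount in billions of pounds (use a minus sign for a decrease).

Discount-window repayment £231 billion: a Bank of England asset is shed → −£231B.
FX purchase £392 billion: a Bank of England asset is acquired → +£392B.
Government account inflow £342 billion: only the composition of liabilities changes → 0.
Net: −231 + 392 + 0 = +£161 billion.

+£161 billion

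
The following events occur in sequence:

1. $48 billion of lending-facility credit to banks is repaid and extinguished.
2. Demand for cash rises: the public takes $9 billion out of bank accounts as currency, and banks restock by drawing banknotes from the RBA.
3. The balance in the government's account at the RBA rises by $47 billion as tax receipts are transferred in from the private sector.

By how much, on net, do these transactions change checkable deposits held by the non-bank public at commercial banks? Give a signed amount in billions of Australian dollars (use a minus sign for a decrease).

-$56 billion

Discount-window repayment $48 billion: the counterparty is a bank, so public deposits are unchanged → 0.
Currency withdrawal $9 billion: non-bank counterparties' bank balances fall → −$9B.
Government account inflow $47 billion: non-bank counterparties' bank balances fall → −$47B.
Net: 0 − 9 − 47 = -$56 billion.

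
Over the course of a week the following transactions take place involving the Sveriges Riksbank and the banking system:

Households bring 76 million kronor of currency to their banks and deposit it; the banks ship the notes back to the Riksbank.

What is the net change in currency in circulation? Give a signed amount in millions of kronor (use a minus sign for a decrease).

Currency deposit 76 million kronor: notes return to the central bank → −76M.

-76 million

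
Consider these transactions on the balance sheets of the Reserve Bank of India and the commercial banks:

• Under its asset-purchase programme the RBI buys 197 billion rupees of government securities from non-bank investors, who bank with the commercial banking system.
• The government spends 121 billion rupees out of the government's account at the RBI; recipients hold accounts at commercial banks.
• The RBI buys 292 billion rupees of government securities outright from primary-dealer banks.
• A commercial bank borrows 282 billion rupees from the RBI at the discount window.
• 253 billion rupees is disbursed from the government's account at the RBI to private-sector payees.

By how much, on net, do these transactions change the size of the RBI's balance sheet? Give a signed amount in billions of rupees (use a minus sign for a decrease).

+771 billion

RBI balance sheet:
  Assets:      Securities +489B, Loans to banks +282B
  Liabilities: Bank reserves +1145B, Government deposits −374B
Commercial banking system:
  Assets:      Reserves at CB +1145B, Securities −292B
  Liabilities: Checkable deposits +571B, Borrowings from CB +282B
Change in total RBI assets = +771 billion.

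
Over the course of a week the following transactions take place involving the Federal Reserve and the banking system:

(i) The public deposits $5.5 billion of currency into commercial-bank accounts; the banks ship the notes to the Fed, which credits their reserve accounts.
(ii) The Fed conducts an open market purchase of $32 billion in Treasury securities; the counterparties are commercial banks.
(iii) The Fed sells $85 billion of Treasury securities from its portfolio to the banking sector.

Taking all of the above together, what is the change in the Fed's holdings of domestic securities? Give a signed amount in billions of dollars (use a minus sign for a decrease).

-$53 billion

Fed balance sheet:
  Assets:      Securities −$53B
  Liabilities: Bank reserves −$47.5B, Currency in circulation −$5.5B
Commercial banking system:
  Assets:      Reserves at CB −$47.5B, Securities +$53B
  Liabilities: Checkable deposits +$5.5B
So the change in the Fed's holdings of domestic securities is -$53 billion.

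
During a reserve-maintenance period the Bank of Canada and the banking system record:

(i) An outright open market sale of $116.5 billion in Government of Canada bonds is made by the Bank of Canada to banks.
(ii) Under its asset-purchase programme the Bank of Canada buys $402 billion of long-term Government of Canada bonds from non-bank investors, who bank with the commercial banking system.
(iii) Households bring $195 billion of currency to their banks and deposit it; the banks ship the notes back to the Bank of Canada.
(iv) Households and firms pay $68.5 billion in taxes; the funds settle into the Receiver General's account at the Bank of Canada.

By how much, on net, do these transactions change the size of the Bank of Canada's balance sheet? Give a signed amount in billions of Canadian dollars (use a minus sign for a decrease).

OMO sale (to banks) $116.5 billion: a Bank of Canada asset is shed → −$116.5B.
Asset purchase (from non-banks) $402 billion: a Bank of Canada asset is acquired → +$402B.
Currency deposit $195 billion: only the composition of liabilities changes → 0.
Government account inflow $68.5 billion: only the composition of liabilities changes → 0.
Net: −116.5 + 402 + 0 + 0 = +$285.5 billion.

+$285.5 billion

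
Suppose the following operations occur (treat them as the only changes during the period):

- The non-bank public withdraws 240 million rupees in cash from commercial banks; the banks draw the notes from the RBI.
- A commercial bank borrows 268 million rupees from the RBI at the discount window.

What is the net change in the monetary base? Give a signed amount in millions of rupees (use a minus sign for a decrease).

+268 million

Currency withdrawal 240 million rupees: just a shift between currency and reserves — both are base money → 0.
Discount-window loan 268 million rupees: RBI balance sheet expands → +268M.
Net: 0 + 268 = +268 million.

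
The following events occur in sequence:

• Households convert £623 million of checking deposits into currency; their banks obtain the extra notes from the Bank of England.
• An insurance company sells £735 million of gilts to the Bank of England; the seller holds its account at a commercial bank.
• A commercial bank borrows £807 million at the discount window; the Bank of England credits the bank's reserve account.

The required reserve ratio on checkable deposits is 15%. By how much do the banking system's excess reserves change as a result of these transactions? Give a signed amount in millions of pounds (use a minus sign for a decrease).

Currency withdrawal £623 million: reserves −£623M, deposits −£623M.
Asset purchase (from non-banks) £735 million: reserves +£735M, deposits +£735M.
Discount-window loan £807 million: reserves +£807M, deposits 0.
Totals: Δreserves = +£919M, Δdeposits = +£112M.
Δrequired reserves = 15% × +£112M = +£16.8M.
Δexcess reserves = Δreserves − Δrequired = +£919M − (+£16.8M) = +£902.2 million.

+£902.2 million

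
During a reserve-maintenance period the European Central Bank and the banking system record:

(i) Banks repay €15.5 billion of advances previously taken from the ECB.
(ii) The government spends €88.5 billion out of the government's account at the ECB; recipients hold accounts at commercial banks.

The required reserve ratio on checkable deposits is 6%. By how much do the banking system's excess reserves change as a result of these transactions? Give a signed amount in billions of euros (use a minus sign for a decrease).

Discount-window repayment €15.5 billion: reserves −€15.5B, deposits 0.
Government spending €88.5 billion: reserves +€88.5B, deposits +€88.5B.
Totals: Δreserves = +€73B, Δdeposits = +€88.5B.
Δrequired reserves = 6% × +€88.5B = +€5.31B.
Δexcess reserves = Δreserves − Δrequired = +€73B − (+€5.31B) = +€67.69 billion.

+€67.69 billion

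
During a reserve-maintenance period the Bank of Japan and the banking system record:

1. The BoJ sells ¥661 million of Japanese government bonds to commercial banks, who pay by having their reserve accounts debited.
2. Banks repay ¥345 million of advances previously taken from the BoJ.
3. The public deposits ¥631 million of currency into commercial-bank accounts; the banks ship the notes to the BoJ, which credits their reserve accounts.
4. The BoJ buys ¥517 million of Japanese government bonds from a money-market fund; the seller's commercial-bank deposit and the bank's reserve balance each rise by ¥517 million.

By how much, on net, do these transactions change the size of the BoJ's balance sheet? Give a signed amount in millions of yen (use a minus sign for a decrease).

-¥489 million

BoJ balance sheet:
  Assets:      Securities −¥144M, Loans to banks −¥345M
  Liabilities: Bank reserves +¥142M, Currency in circulation −¥631M
Commercial banking system:
  Assets:      Reserves at CB +¥142M, Securities +¥661M
  Liabilities: Checkable deposits +¥1148M, Borrowings from CB −¥345M
Change in total BoJ assets = -¥489 million.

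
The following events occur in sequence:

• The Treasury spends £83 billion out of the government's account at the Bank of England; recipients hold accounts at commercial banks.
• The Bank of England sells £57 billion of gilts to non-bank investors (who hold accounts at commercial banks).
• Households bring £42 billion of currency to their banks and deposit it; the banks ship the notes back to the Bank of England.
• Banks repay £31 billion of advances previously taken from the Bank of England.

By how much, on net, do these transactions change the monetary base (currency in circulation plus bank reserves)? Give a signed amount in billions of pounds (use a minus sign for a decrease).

Government spending £83 billion: a non-base liability converts back to reserves → +£83B.
Asset sale (to non-banks) £57 billion: Bank of England balance sheet contracts → −£57B.
Currency deposit £42 billion: just a shift between currency and reserves — both are base money → 0.
Discount-window repayment £31 billion: Bank of England balance sheet contracts → −£31B.
Net: 83 − 57 + 0 − 31 = -£5 billion.

-£5 billion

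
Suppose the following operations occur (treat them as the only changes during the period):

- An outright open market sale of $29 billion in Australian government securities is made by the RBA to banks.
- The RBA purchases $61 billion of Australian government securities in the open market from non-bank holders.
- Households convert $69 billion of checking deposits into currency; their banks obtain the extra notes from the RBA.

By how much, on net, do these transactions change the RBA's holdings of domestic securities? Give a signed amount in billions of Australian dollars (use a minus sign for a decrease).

OMO sale (to banks) $29 billion: securities removed from the RBA's portfolio → −$29B.
Asset purchase (from non-banks) $61 billion: securities added to the RBA's portfolio → +$61B.
Currency withdrawal $69 billion: the RBA's securities portfolio is untouched → 0.
Net: −29 + 61 + 0 = +$32 billion.

+$32 billion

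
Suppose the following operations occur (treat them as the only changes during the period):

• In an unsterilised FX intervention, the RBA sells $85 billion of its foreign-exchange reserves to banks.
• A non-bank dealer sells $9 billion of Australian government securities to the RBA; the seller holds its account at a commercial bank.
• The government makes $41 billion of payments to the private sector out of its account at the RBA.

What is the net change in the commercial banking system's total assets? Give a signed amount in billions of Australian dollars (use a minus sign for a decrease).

+$50 billion

RBA balance sheet:
  Assets:      Securities +$9B, Foreign assets −$85B
  Liabilities: Bank reserves −$35B, Government deposits −$41B
Commercial banking system:
  Assets:      Reserves at CB −$35B, Foreign assets +$85B
  Liabilities: Checkable deposits +$50B
Change in total bank assets = +$50 billion.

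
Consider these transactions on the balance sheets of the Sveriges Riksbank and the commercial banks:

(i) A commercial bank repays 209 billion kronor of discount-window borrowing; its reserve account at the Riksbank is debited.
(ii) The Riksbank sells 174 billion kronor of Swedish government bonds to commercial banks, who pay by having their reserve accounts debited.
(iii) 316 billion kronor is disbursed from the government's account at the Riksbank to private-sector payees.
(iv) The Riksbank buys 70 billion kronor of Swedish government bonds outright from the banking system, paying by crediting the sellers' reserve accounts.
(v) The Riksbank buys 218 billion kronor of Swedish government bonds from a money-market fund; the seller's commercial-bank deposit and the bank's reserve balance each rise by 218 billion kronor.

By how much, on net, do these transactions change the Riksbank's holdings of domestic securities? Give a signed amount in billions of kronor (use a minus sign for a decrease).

Riksbank balance sheet:
  Assets:      Securities +114B, Loans to banks −209B
  Liabilities: Bank reserves +221B, Government deposits −316B
Commercial banking system:
  Assets:      Reserves at CB +221B, Securities +104B
  Liabilities: Checkable deposits +534B, Borrowings from CB −209B
So the change in the Riksbank's holdings of domestic securities is +114 billion.

+114 billion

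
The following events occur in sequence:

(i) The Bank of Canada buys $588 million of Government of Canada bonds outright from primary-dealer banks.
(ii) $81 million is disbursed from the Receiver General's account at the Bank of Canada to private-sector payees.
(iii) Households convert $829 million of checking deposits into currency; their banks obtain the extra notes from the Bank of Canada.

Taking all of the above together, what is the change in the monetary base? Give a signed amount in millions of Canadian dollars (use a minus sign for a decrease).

Bank of Canada balance sheet:
  Assets:      Securities +$588M
  Liabilities: Bank reserves −$160M, Currency in circulation +$829M, Government deposits −$81M
Monetary base = currency + reserves: +$829M + (−$160M) = +$669 million.

+$669 million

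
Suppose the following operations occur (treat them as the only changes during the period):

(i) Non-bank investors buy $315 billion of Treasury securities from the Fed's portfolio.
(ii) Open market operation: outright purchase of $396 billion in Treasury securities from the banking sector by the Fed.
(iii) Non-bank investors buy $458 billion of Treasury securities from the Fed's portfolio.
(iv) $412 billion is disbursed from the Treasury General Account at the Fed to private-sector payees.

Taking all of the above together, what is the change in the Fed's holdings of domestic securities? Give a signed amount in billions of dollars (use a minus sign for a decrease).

-$377 billion

Fed balance sheet:
  Assets:      Securities −$377B
  Liabilities: Bank reserves +$35B, Government deposits −$412B
Commercial banking system:
  Assets:      Reserves at CB +$35B, Securities −$396B
  Liabilities: Checkable deposits −$361B
So the change in the Fed's holdings of domestic securities is -$377 billion.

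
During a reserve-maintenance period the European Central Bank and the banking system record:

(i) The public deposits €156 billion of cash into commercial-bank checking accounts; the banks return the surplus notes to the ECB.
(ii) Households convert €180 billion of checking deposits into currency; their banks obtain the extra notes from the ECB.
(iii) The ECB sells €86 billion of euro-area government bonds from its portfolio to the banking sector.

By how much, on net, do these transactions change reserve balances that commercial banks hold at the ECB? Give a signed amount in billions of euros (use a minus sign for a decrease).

ECB balance sheet:
  Assets:      Securities −€86B
  Liabilities: Bank reserves −€110B, Currency in circulation +€24B
Commercial banking system:
  Assets:      Reserves at CB −€110B, Securities +€86B
  Liabilities: Checkable deposits −€24B
So the change in reserve balances that commercial banks hold at the ECB is -€110 billion.

-€110 billion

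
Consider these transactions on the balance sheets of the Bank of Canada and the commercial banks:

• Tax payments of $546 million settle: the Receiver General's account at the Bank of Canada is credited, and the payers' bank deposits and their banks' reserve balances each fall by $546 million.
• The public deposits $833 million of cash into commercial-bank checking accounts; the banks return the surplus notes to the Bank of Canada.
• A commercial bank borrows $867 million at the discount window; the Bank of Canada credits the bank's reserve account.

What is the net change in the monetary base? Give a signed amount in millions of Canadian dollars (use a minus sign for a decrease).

Government account inflow $546 million: reserves shift to a non-base liability → −$546M.
Currency deposit $833 million: just a shift between currency and reserves — both are base money → 0.
Discount-window loan $867 million: Bank of Canada balance sheet expands → +$867M.
Net: −546 + 0 + 867 = +$321 million.

+$321 million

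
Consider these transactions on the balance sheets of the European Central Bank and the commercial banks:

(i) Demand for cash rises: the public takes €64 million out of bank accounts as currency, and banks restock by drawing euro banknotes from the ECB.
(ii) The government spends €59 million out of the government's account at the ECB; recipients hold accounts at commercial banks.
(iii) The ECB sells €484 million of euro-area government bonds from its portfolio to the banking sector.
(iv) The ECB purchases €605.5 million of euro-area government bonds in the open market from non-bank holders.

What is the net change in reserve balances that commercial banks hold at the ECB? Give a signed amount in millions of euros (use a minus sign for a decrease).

ECB balance sheet:
  Assets:      Securities +€121.5M
  Liabilities: Bank reserves +€116.5M, Currency in circulation +€64M, Government deposits −€59M
Commercial banking system:
  Assets:      Reserves at CB +€116.5M, Securities +€484M
  Liabilities: Checkable deposits +€600.5M
So the change in reserve balances that commercial banks hold at the ECB is +€116.5 million.

+€116.5 million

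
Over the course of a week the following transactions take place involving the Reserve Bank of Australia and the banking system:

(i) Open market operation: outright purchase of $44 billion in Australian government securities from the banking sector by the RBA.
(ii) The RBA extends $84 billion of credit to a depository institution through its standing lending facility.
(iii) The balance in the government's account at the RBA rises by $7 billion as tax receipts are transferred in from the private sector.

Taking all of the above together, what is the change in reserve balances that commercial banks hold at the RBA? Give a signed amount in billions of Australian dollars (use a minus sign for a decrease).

RBA balance sheet:
  Assets:      Securities +$44B, Loans to banks +$84B
  Liabilities: Bank reserves +$121B, Government deposits +$7B
Commercial banking system:
  Assets:      Reserves at CB +$121B, Securities −$44B
  Liabilities: Checkable deposits −$7B, Borrowings from CB +$84B
So the change in reserve balances that commercial banks hold at the RBA is +$121 billion.

+$121 billion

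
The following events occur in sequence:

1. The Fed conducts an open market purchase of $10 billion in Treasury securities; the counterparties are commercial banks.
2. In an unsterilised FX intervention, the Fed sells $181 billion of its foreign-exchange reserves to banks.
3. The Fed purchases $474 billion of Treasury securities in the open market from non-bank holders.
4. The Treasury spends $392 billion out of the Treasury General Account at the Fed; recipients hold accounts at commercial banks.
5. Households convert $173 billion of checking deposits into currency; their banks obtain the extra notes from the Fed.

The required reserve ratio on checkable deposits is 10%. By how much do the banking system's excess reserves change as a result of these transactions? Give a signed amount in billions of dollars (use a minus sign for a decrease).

OMO purchase (from banks) $10 billion: reserves +$10B, deposits 0.
FX sale $181 billion: reserves −$181B, deposits 0.
Asset purchase (from non-banks) $474 billion: reserves +$474B, deposits +$474B.
Government spending $392 billion: reserves +$392B, deposits +$392B.
Currency withdrawal $173 billion: reserves −$173B, deposits −$173B.
Totals: Δreserves = +$522B, Δdeposits = +$693B.
Δrequired reserves = 10% × +$693B = +$69.3B.
Δexcess reserves = Δreserves − Δrequired = +$522B − (+$69.3B) = +$452.7 billion.

+$452.7 billion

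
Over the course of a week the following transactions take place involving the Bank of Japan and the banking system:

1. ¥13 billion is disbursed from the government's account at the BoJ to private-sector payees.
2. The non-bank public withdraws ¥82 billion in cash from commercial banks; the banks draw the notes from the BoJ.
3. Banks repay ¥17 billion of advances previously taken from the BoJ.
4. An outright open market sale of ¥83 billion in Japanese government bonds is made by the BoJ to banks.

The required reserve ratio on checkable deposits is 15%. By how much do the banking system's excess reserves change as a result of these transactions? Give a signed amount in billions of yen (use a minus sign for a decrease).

-¥158.65 billion

Government spending ¥13 billion: reserves +¥13B, deposits +¥13B.
Currency withdrawal ¥82 billion: reserves −¥82B, deposits −¥82B.
Discount-window repayment ¥17 billion: reserves −¥17B, deposits 0.
OMO sale (to banks) ¥83 billion: reserves −¥83B, deposits 0.
Totals: Δreserves = −¥169B, Δdeposits = −¥69B.
Δrequired reserves = 15% × −¥69B = −¥10.35B.
Δexcess reserves = Δreserves − Δrequired = −¥169B − (−¥10.35B) = -¥158.65 billion.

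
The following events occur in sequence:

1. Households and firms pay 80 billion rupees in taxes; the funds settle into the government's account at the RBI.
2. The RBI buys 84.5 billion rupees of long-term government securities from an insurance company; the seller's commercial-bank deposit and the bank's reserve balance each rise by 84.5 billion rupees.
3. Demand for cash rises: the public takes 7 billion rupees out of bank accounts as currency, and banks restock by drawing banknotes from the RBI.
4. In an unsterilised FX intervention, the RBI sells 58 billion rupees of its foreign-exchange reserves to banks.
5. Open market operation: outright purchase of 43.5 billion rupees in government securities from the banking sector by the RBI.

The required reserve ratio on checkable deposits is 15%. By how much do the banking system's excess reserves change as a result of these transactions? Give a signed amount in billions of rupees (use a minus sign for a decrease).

Government account inflow 80 billion rupees: reserves −80B, deposits −80B.
Asset purchase (from non-banks) 84.5 billion rupees: reserves +84.5B, deposits +84.5B.
Currency withdrawal 7 billion rupees: reserves −7B, deposits −7B.
FX sale 58 billion rupees: reserves −58B, deposits 0.
OMO purchase (from banks) 43.5 billion rupees: reserves +43.5B, deposits 0.
Totals: Δreserves = −17B, Δdeposits = −2.5B.
Δrequired reserves = 15% × −2.5B = −0.375B.
Δexcess reserves = Δreserves − Δrequired = −17B − (−0.375B) = -16.625 billion.

-16.625 billion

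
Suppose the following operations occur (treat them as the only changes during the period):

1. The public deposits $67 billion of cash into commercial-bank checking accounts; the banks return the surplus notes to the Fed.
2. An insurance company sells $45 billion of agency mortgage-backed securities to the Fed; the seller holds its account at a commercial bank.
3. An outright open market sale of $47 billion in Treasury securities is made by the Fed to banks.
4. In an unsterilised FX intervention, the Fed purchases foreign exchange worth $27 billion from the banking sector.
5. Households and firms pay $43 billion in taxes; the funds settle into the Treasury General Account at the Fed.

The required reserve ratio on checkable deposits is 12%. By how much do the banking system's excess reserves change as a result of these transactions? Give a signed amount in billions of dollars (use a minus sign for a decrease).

+$40.72 billion

Currency deposit $67 billion: reserves +$67B, deposits +$67B.
Asset purchase (from non-banks) $45 billion: reserves +$45B, deposits +$45B.
OMO sale (to banks) $47 billion: reserves −$47B, deposits 0.
FX purchase $27 billion: reserves +$27B, deposits 0.
Government account inflow $43 billion: reserves −$43B, deposits −$43B.
Totals: Δreserves = +$49B, Δdeposits = +$69B.
Δrequired reserves = 12% × +$69B = +$8.28B.
Δexcess reserves = Δreserves − Δrequired = +$49B − (+$8.28B) = +$40.72 billion.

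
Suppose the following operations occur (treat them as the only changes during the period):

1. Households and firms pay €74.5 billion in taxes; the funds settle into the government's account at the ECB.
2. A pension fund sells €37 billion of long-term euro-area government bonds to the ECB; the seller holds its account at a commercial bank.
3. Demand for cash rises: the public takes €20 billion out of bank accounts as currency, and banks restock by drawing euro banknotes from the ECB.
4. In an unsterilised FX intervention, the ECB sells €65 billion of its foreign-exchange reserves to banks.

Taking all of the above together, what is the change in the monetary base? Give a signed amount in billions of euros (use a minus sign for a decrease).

ECB balance sheet:
  Assets:      Securities +€37B, Foreign assets −€65B
  Liabilities: Bank reserves −€122.5B, Currency in circulation +€20B, Government deposits +€74.5B
Monetary base = currency + reserves: +€20B + (−€122.5B) = -€102.5 billion.

-€102.5 billion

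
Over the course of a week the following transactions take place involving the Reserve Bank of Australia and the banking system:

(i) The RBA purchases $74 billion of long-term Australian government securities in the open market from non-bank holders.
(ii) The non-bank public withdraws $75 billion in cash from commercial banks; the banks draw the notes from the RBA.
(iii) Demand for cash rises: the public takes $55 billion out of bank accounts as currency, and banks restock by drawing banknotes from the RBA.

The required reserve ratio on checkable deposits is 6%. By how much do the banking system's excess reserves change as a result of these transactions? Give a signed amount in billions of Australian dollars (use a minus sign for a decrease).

Asset purchase (from non-banks) $74 billion: reserves +$74B, deposits +$74B.
Currency withdrawal $75 billion: reserves −$75B, deposits −$75B.
Currency withdrawal $55 billion: reserves −$55B, deposits −$55B.
Totals: Δreserves = −$56B, Δdeposits = −$56B.
Δrequired reserves = 6% × −$56B = −$3.36B.
Δexcess reserves = Δreserves − Δrequired = −$56B − (−$3.36B) = -$52.64 billion.

-$52.64 billion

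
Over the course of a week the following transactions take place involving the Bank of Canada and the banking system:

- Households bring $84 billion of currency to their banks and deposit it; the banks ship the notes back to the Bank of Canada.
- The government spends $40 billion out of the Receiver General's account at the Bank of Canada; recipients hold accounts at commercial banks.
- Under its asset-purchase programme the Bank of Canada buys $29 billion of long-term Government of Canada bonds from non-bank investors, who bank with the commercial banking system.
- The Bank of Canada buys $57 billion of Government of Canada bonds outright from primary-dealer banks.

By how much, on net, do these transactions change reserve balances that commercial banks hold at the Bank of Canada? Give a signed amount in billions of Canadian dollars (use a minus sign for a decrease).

Currency deposit $84 billion: returned notes are swapped for reserve credit → +$84B.
Government spending $40 billion: government payments flow into bank reserve accounts → +$40B.
Asset purchase (from non-banks) $29 billion: the Bank of Canada pays by crediting reserve accounts → +$29B.
OMO purchase (from banks) $57 billion: the Bank of Canada pays by crediting reserve accounts → +$57B.
Net: 84 + 40 + 29 + 57 = +$210 billion.

+$210 billion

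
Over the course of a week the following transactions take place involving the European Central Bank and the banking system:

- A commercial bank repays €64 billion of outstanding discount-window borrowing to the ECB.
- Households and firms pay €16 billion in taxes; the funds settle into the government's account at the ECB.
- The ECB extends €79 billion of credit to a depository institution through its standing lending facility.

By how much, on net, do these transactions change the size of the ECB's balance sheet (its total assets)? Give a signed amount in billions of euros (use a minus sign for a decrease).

+€15 billion

ECB balance sheet:
  Assets:      Loans to banks +€15B
  Liabilities: Bank reserves −€1B, Government deposits +€16B
Change in total ECB assets = +€15 billion.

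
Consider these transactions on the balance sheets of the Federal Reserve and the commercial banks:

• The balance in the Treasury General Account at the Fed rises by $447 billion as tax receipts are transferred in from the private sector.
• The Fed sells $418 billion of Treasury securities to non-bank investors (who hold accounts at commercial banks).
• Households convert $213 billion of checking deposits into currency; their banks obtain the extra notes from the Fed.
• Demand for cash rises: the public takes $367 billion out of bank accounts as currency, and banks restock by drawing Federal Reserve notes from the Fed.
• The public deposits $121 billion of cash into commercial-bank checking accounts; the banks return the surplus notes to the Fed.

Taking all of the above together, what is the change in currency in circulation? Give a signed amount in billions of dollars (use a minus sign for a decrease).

+$459 billion

Government account inflow $447 billion: no currency enters or leaves circulation → 0.
Asset sale (to non-banks) $418 billion: no currency enters or leaves circulation → 0.
Currency withdrawal $213 billion: notes leave the central bank → +$213B.
Currency withdrawal $367 billion: notes leave the central bank → +$367B.
Currency deposit $121 billion: notes return to the central bank → −$121B.
Net: 0 + 0 + 213 + 367 − 121 = +$459 billion.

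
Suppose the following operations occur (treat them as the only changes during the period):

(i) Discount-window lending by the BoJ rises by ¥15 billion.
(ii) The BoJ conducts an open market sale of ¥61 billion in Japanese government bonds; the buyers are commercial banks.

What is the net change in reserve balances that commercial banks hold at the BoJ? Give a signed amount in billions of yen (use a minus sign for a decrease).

Discount-window loan ¥15 billion: the loan is credited to the bank's reserve account → +¥15B.
OMO sale (to banks) ¥61 billion: the buying banks pay out of their reserve balances → −¥61B.
Net: 15 − 61 = -¥46 billion.

-¥46 billion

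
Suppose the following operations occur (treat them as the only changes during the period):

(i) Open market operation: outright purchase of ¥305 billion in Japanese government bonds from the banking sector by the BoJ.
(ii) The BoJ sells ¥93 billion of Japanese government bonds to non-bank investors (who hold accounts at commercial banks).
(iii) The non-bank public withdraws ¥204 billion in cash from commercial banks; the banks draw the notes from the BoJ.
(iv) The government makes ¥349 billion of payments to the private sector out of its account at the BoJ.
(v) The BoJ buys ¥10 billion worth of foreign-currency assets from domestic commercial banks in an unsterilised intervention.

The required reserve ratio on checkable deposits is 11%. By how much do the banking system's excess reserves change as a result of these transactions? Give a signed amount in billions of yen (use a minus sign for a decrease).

OMO purchase (from banks) ¥305 billion: reserves +¥305B, deposits 0.
Asset sale (to non-banks) ¥93 billion: reserves −¥93B, deposits −¥93B.
Currency withdrawal ¥204 billion: reserves −¥204B, deposits −¥204B.
Government spending ¥349 billion: reserves +¥349B, deposits +¥349B.
FX purchase ¥10 billion: reserves +¥10B, deposits 0.
Totals: Δreserves = +¥367B, Δdeposits = +¥52B.
Δrequired reserves = 11% × +¥52B = +¥5.72B.
Δexcess reserves = Δreserves − Δrequired = +¥367B − (+¥5.72B) = +¥361.28 billion.

+¥361.28 billion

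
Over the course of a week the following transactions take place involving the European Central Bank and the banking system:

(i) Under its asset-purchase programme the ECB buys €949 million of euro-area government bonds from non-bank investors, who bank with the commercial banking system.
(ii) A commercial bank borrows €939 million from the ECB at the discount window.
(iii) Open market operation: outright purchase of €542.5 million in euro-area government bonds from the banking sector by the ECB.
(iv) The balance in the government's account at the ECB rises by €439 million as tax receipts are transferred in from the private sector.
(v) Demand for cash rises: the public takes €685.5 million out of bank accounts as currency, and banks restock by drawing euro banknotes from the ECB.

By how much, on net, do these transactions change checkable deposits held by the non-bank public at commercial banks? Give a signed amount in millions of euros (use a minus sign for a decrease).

Asset purchase (from non-banks) €949 million: non-bank counterparties' bank balances rise → +€949M.
Discount-window loan €939 million: the counterparty is a bank, so public deposits are unchanged → 0.
OMO purchase (from banks) €542.5 million: the counterparty is a bank, so public deposits are unchanged → 0.
Government account inflow €439 million: non-bank counterparties' bank balances fall → −€439M.
Currency withdrawal €685.5 million: non-bank counterparties' bank balances fall → −€685.5M.
Net: 949 + 0 + 0 − 439 − 685.5 = -€175.5 million.

-€175.5 million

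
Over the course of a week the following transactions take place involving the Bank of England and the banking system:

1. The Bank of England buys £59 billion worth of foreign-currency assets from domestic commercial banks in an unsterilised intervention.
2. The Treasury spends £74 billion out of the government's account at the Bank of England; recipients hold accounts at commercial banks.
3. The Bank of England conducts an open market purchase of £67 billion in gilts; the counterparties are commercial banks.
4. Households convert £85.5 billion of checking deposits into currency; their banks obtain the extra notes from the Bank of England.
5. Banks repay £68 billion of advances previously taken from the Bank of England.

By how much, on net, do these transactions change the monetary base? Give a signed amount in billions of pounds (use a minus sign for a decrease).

Bank of England balance sheet:
  Assets:      Securities +£67B, Loans to banks −£68B, Foreign assets +£59B
  Liabilities: Bank reserves +£46.5B, Currency in circulation +£85.5B, Government deposits −£74B
Commercial banking system:
  Assets:      Reserves at CB +£46.5B, Securities −£67B, Foreign assets −£59B
  Liabilities: Checkable deposits −£11.5B, Borrowings from CB −£68B
Monetary base = currency + reserves: +£85.5B + (+£46.5B) = +£132 billion.

+£132 billion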